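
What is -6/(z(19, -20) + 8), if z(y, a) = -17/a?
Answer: -40/59 ≈ -0.67797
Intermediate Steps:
-6/(z(19, -20) + 8) = -6/(-17/(-20) + 8) = -6/(-17*(-1/20) + 8) = -6/(17/20 + 8) = -6/(177/20) = (20/177)*(-6) = -40/59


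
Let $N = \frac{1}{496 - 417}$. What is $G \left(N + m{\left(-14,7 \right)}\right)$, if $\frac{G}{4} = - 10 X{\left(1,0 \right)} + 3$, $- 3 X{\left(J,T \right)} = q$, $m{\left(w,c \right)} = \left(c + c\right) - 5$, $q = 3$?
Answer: $\frac{37024}{79} \approx 468.66$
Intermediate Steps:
$m{\left(w,c \right)} = -5 + 2 c$ ($m{\left(w,c \right)} = 2 c - 5 = -5 + 2 c$)
$X{\left(J,T \right)} = -1$ ($X{\left(J,T \right)} = \left(- \frac{1}{3}\right) 3 = -1$)
$G = 52$ ($G = 4 \left(\left(-10\right) \left(-1\right) + 3\right) = 4 \left(10 + 3\right) = 4 \cdot 13 = 52$)
$N = \frac{1}{79} \approx 0.012658$
$G \left(N + m{\left(-14,7 \right)}\right) = 52 \left(\frac{1}{79} + \left(-5 + 2 \cdot 7\right)\right) = 52 \left(\frac{1}{79} + \left(-5 + 14\right)\right) = 52 \left(\frac{1}{79} + 9\right) = 52 \cdot \frac{712}{79} = \frac{37024}{79}$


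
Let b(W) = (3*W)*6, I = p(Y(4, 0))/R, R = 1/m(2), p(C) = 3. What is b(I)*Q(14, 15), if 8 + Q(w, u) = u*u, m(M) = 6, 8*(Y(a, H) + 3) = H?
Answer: 70308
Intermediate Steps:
Y(a, H) = -3 + H/8
Q(w, u) = -8 + u² (Q(w, u) = -8 + u*u = -8 + u²)
R = ⅙ (R = 1/6 = ⅙ ≈ 0.16667)
I = 18 (I = 3/(⅙) = 3*6 = 18)
b(W) = 18*W
b(I)*Q(14, 15) = (18*18)*(-8 + 15²) = 324*(-8 + 225) = 324*217 = 70308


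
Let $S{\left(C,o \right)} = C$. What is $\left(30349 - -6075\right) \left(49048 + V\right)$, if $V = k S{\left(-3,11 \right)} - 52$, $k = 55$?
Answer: $1778620344$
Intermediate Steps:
$V = -217$ ($V = 55 \left(-3\right) - 52 = -165 - 52 = -217$)
$\left(30349 - -6075\right) \left(49048 + V\right) = \left(30349 - -6075\right) \left(49048 - 217\right) = \left(30349 + \left(-12640 + 18715\right)\right) 48831 = \left(30349 + 6075\right) 48831 = 36424 \cdot 48831 = 1778620344$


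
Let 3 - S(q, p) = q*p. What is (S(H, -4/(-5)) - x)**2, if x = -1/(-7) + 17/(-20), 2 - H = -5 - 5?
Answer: 27225/784 ≈ 34.726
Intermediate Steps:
H = 12 (H = 2 - (-5 - 5) = 2 - 1*(-10) = 2 + 10 = 12)
S(q, p) = 3 - p*q (S(q, p) = 3 - q*p = 3 - p*q)
x = -99/140 (x = -1*(-1/7) + 17*(-1/20) = 1/7 - 17/20 = -99/140 ≈ -0.70714)
(S(H, -4/(-5)) - x)**2 = ((3 - 1*(-4/(-5))*12) - 1*(-99/140))**2 = ((3 - 1*(-4*(-1/5))*12) + 99/140)**2 = ((3 - 1*4/5*12) + 99/140)**2 = ((3 - 48/5) + 99/140)**2 = (-33/5 + 99/140)**2 = (-165/28)**2 = 27225/784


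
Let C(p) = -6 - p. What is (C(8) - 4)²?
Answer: 324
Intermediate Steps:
(C(8) - 4)² = ((-6 - 1*8) - 4)² = ((-6 - 8) - 4)² = (-14 - 4)² = (-18)² = 324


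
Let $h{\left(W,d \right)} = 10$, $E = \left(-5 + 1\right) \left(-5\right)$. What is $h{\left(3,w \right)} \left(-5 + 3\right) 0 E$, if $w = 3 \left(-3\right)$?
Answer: $0$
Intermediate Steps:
$E = 20$ ($E = \left(-4\right) \left(-5\right) = 20$)
$w = -9$
$h{\left(3,w \right)} \left(-5 + 3\right) 0 E = 10 \left(-5 + 3\right) 0 \cdot 20 = 10 \left(\left(-2\right) 0\right) 20 = 10 \cdot 0 \cdot 20 = 0 \cdot 20 = 0$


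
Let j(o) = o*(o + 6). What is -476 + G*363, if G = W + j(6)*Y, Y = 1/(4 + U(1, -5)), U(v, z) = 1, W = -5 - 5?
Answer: 5606/5 ≈ 1121.2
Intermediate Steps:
W = -10
Y = ⅕ (Y = 1/(4 + 1) = 1/5 = ⅕ ≈ 0.20000)
j(o) = o*(6 + o)
G = 22/5 (G = -10 + (6*(6 + 6))*(⅕) = -10 + (6*12)*(⅕) = -10 + 72*(⅕) = -10 + 72/5 = 22/5 ≈ 4.4000)
-476 + G*363 = -476 + (22/5)*363 = -476 + 7986/5 = 5606/5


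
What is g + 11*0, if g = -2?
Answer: -2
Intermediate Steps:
g + 11*0 = -2 + 11*0 = -2 + 0 = -2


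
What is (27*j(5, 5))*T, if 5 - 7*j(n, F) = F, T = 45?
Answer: 0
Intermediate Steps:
j(n, F) = 5/7 - F/7
(27*j(5, 5))*T = (27*(5/7 - ⅐*5))*45 = (27*(5/7 - 5/7))*45 = (27*0)*45 = 0*45 = 0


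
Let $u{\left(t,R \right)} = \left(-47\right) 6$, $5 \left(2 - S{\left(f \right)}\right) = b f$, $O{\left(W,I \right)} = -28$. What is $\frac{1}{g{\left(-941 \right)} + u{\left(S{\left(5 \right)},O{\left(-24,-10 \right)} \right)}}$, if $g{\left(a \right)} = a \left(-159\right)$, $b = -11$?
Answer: $\frac{1}{149337} \approx 6.6963 \cdot 10^{-6}$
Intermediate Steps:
$S{\left(f \right)} = 2 + \frac{11 f}{5}$ ($S{\left(f \right)} = 2 - \frac{\left(-11\right) f}{5} = 2 + \frac{11 f}{5}$)
$u{\left(t,R \right)} = -282$
$g{\left(a \right)} = - 159 a$
$\frac{1}{g{\left(-941 \right)} + u{\left(S{\left(5 \right)},O{\left(-24,-10 \right)} \right)}} = \frac{1}{\left(-159\right) \left(-941\right) - 282} = \frac{1}{149619 - 282} = \frac{1}{149337}$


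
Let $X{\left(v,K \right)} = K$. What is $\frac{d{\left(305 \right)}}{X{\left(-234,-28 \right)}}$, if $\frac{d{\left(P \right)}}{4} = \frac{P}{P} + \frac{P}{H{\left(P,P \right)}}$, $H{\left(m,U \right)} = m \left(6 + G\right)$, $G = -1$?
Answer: $- \frac{6}{35} \approx -0.17143$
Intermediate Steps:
$H{\left(m,U \right)} = 5 m$ ($H{\left(m,U \right)} = m \left(6 - 1\right) = m 5 = 5 m$)
$d{\left(P \right)} = \frac{24}{5}$ ($d{\left(P \right)} = 4 \left(\frac{P}{P} + \frac{P}{5 P}\right) = 4 \left(1 + P \frac{1}{5 P}\right) = 4 \left(1 + \frac{1}{5}\right) = 4 \cdot \frac{6}{5} = \frac{24}{5}$)
$\frac{d{\left(305 \right)}}{X{\left(-234,-28 \right)}} = \frac{24}{5 \left(-28\right)} = \frac{24}{5} \left(- \frac{1}{28}\right) = - \frac{6}{35}$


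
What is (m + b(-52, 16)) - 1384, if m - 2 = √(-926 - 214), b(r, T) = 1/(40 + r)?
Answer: -16585/12 + 2*I*√285 ≈ -1382.1 + 33.764*I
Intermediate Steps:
m = 2 + 2*I*√285 (m = 2 + √(-926 - 214) = 2 + √(-1140) = 2 + 2*I*√285 ≈ 2.0 + 33.764*I)
(m + b(-52, 16)) - 1384 = ((2 + 2*I*√285) + 1/(40 - 52)) - 1384 = ((2 + 2*I*√285) + 1/(-12)) - 1384 = ((2 + 2*I*√285) - 1/12) - 1384 = (23/12 + 2*I*√285) - 1384 = -16585/12 + 2*I*√285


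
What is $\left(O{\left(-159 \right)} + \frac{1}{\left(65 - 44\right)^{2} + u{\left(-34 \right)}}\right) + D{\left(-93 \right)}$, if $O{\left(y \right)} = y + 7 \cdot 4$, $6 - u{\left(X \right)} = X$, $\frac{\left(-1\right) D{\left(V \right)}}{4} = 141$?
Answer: $- \frac{334294}{481} \approx -695.0$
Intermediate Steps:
$D{\left(V \right)} = -564$ ($D{\left(V \right)} = \left(-4\right) 141 = -564$)
$u{\left(X \right)} = 6 - X$
$O{\left(y \right)} = 28 + y$ ($O{\left(y \right)} = y + 28 = 28 + y$)
$\left(O{\left(-159 \right)} + \frac{1}{\left(65 - 44\right)^{2} + u{\left(-34 \right)}}\right) + D{\left(-93 \right)} = \left(\left(28 - 159\right) + \frac{1}{\left(65 - 44\right)^{2} + \left(6 - -34\right)}\right) - 564 = \left(-131 + \frac{1}{21^{2} + \left(6 + 34\right)}\right) - 564 = \left(-131 + \frac{1}{441 + 40}\right) - 564 = \left(-131 + \frac{1}{481}\right) - 564 = - \frac{63010}{481} - 564 = - \frac{334294}{481}$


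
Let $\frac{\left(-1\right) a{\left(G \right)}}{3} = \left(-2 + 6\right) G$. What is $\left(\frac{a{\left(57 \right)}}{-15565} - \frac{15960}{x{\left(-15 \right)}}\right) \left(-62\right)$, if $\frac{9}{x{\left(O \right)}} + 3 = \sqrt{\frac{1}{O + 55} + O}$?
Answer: $- \frac{5134002008}{15565} + \frac{16492 i \sqrt{5990}}{3} \approx -3.2984 \cdot 10^{5} + 4.2547 \cdot 10^{5} i$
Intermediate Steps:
$a{\left(G \right)} = - 12 G$ ($a{\left(G \right)} = - 3 \left(-2 + 6\right) G = - 3 \cdot 4 G = - 12 G$)
$x{\left(O \right)} = \frac{9}{-3 + \sqrt{O + \frac{1}{55 + O}}}$ ($x{\left(O \right)} = \frac{9}{-3 + \sqrt{\frac{1}{O + 55} + O}} = \frac{9}{-3 + \sqrt{\frac{1}{55 + O} + O}} = \frac{9}{-3 + \sqrt{O + \frac{1}{55 + O}}}$)
$\left(\frac{a{\left(57 \right)}}{-15565} - \frac{15960}{x{\left(-15 \right)}}\right) \left(-62\right) = \left(\frac{\left(-12\right) 57}{-15565} - \frac{15960}{9 \frac{1}{-3 + \sqrt{\frac{1 - 15 \left(55 - 15\right)}{55 - 15}}}}\right) \left(-62\right) = \left(\left(-684\right) \left(- \frac{1}{15565}\right) - \frac{15960}{9 \frac{1}{-3 + \sqrt{\frac{1 - 600}{40}}}}\right) \left(-62\right) = \left(\frac{684}{15565} - \frac{15960}{9 \frac{1}{-3 + \sqrt{\frac{1 - 600}{40}}}}\right) \left(-62\right) = \left(\frac{684}{15565} - \frac{15960}{9 \frac{1}{-3 + \sqrt{\frac{1}{40} \left(-599\right)}}}\right) \left(-62\right) = \left(\frac{684}{15565} - \frac{15960}{9 \frac{1}{-3 + \sqrt{- \frac{599}{40}}}}\right) \left(-62\right) = \left(\frac{684}{15565} - \frac{15960}{9 \frac{1}{-3 + \frac{i \sqrt{5990}}{20}}}\right) \left(-62\right) = \left(\frac{684}{15565} - 15960 \left(- \frac{1}{3} + \frac{i \sqrt{5990}}{180}\right)\right) \left(-62\right) = \left(\frac{684}{15565} + \left(5320 - \frac{266 i \sqrt{5990}}{3}\right)\right) \left(-62\right) = \left(\frac{82806484}{15565} - \frac{266 i \sqrt{5990}}{3}\right) \left(-62\right) = - \frac{5134002008}{15565} + \frac{16492 i \sqrt{5990}}{3}$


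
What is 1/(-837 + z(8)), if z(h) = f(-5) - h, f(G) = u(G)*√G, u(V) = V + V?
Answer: I/(5*(-169*I + 2*√5)) ≈ -0.0011826 + 3.1294e-5*I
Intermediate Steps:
u(V) = 2*V
f(G) = 2*G^(3/2) (f(G) = (2*G)*√G = 2*G^(3/2))
z(h) = -h - 10*I*√5 (z(h) = 2*(-5)^(3/2) - h = 2*(-5*I*√5) - h = -10*I*√5 - h = -h - 10*I*√5)
1/(-837 + z(8)) = 1/(-837 + (-1*8 - 10*I*√5)) = 1/(-837 + (-8 - 10*I*√5)) = 1/(-845 - 10*I*√5)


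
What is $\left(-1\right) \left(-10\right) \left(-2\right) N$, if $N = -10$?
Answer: $200$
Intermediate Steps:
$\left(-1\right) \left(-10\right) \left(-2\right) N = \left(-1\right) \left(-10\right) \left(-2\right) \left(-10\right) = 10 \left(-2\right) \left(-10\right) = \left(-20\right) \left(-10\right) = 200$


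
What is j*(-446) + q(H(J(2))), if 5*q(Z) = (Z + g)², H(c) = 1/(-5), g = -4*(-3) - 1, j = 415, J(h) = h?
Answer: -23133334/125 ≈ -1.8507e+5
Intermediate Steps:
g = 11 (g = 12 - 1 = 11)
H(c) = -⅕
q(Z) = (11 + Z)²/5 (q(Z) = (Z + 11)²/5 = (11 + Z)²/5)
j*(-446) + q(H(J(2))) = 415*(-446) + (11 - ⅕)²/5 = -185090 + (54/5)²/5 = -185090 + (⅕)*(2916/25) = -185090 + 2916/125 = -23133334/125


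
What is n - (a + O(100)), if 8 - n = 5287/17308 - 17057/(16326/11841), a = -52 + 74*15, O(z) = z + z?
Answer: 523738493339/47095068 ≈ 11121.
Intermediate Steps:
O(z) = 2*z
a = 1058 (a = -52 + 1110 = 1058)
n = 582984088883/47095068 (n = 8 - (5287/17308 - 17057/(16326/11841)) = 8 - (5287*(1/17308) - 17057/(16326*(1/11841))) = 8 - (5287/17308 - 17057/5442/3947) = 8 - (5287/17308 - 17057*3947/5442) = 8 - (5287/17308 - 67323979/5442) = 8 - 1*(-582607328339/47095068) = 8 + 582607328339/47095068 = 582984088883/47095068 ≈ 12379.)
n - (a + O(100)) = 582984088883/47095068 - (1058 + 2*100) = 582984088883/47095068 - (1058 + 200) = 582984088883/47095068 - 1*1258 = 582984088883/47095068 - 1258 = 523738493339/47095068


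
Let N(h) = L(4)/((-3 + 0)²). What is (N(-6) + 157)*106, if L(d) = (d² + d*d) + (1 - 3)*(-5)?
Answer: 51410/3 ≈ 17137.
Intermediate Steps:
L(d) = 10 + 2*d² (L(d) = (d² + d²) - 2*(-5) = 2*d² + 10 = 10 + 2*d²)
N(h) = 14/3 (N(h) = (10 + 2*4²)/((-3 + 0)²) = (10 + 2*16)/((-3)²) = (10 + 32)/9 = 42*(⅑) = 14/3)
(N(-6) + 157)*106 = (14/3 + 157)*106 = (485/3)*106 = 51410/3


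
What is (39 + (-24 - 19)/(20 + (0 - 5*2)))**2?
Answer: 120409/100 ≈ 1204.1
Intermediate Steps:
(39 + (-24 - 19)/(20 + (0 - 5*2)))**2 = (39 - 43/(20 + (0 - 10)))**2 = (39 - 43/(20 - 10))**2 = (39 - 43/10)**2 = (347/10)**2 = 120409/100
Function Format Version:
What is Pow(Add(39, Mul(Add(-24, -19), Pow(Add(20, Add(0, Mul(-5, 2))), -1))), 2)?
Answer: Rational(120409, 100) ≈ 1204.1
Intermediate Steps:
Pow(Add(39, Mul(Add(-24, -19), Pow(Add(20, Add(0, Mul(-5, 2))), -1))), 2) = Pow(Add(39, Mul(-43, Pow(Add(20, Add(0, -10)), -1))), 2) = Pow(Add(39, Mul(-43, Pow(Add(20, -10), -1))), 2) = Pow(Add(39, Mul(-43, Pow(10, -1))), 2) = Pow(Add(39, Mul(-43, Rational(1, 10))), 2) = Pow(Add(39, Rational(-43, 10)), 2) = Pow(Rational(347, 10), 2) = Rational(120409, 100)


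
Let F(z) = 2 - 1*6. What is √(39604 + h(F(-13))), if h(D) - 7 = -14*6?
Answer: 29*√47 ≈ 198.81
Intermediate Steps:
F(z) = -4 (F(z) = 2 - 6 = -4)
h(D) = -77 (h(D) = 7 - 14*6 = 7 - 84 = -77)
√(39604 + h(F(-13))) = √(39604 - 77) = √39527 = 29*√47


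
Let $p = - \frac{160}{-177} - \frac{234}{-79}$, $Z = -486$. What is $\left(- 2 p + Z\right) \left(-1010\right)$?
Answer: $\frac{6972892540}{13983} \approx 4.9867 \cdot 10^{5}$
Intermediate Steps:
$p = \frac{54058}{13983}$ ($p = \left(-160\right) \left(- \frac{1}{177}\right) - - \frac{234}{79} = \frac{160}{177} + \frac{234}{79} = \frac{54058}{13983} \approx 3.866$)
$\left(- 2 p + Z\right) \left(-1010\right) = \left(\left(-2\right) \frac{54058}{13983} - 486\right) \left(-1010\right) = \left(- \frac{108116}{13983} - 486\right) \left(-1010\right) = \left(- \frac{6903854}{13983}\right) \left(-1010\right) = \frac{6972892540}{13983}$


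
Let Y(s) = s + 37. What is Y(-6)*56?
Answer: 1736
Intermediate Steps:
Y(s) = 37 + s
Y(-6)*56 = (37 - 6)*56 = 31*56 = 1736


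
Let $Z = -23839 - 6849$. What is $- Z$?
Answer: $30688$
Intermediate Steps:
$Z = -30688$
$- Z = \left(-1\right) \left(-30688\right) = 30688$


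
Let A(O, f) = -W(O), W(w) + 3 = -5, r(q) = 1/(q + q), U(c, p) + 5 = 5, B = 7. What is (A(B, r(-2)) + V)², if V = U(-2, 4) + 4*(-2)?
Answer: 0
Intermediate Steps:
U(c, p) = 0 (U(c, p) = -5 + 5 = 0)
r(q) = 1/(2*q)
W(w) = -8 (W(w) = -3 - 5 = -8)
A(O, f) = 8 (A(O, f) = -1*(-8) = 8)
V = -8 (V = 0 + 4*(-2) = 0 - 8 = -8)
(A(B, r(-2)) + V)² = (8 - 8)² = 0² = 0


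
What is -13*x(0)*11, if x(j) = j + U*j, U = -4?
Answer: 0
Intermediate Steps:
x(j) = -3*j (x(j) = j - 4*j = -3*j)
-13*x(0)*11 = -(-39)*0*11 = -13*0*11 = 0*11 = 0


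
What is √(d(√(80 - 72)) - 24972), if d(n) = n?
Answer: √(-24972 + 2*√2) ≈ 158.02*I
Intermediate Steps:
√(d(√(80 - 72)) - 24972) = √(√(80 - 72) - 24972) = √(√8 - 24972) = √(2*√2 - 24972) = √(-24972 + 2*√2)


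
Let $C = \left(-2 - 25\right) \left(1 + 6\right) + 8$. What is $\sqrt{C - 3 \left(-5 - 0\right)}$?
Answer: $i \sqrt{166} \approx 12.884 i$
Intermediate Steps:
$C = -181$ ($C = \left(-2 - 25\right) 7 + 8 = \left(-27\right) 7 + 8 = -189 + 8 = -181$)
$\sqrt{C - 3 \left(-5 - 0\right)} = \sqrt{-181 - 3 \left(-5 - 0\right)} = \sqrt{-181 - 3 \left(-5 + 0\right)} = \sqrt{-181 - -15} = \sqrt{-181 + 15} = \sqrt{-166} = i \sqrt{166}$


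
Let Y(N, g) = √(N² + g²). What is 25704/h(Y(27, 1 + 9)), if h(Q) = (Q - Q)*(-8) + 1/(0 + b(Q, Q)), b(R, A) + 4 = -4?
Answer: -205632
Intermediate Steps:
b(R, A) = -8 (b(R, A) = -4 - 4 = -8)
h(Q) = -⅛ (h(Q) = (Q - Q)*(-8) + 1/(0 - 8) = 0*(-8) + 1/(-8) = 0 - ⅛ = -⅛)
25704/h(Y(27, 1 + 9)) = 25704/(-⅛) = 25704*(-8) = -205632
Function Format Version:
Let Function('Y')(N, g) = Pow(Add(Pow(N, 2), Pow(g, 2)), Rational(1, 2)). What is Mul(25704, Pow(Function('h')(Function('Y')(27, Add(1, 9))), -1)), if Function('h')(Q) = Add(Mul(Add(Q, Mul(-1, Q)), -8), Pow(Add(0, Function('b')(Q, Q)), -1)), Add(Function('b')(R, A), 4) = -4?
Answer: -205632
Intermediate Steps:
Function('b')(R, A) = -8 (Function('b')(R, A) = Add(-4, -4) = -8)
Function('h')(Q) = Rational(-1, 8) (Function('h')(Q) = Add(Mul(Add(Q, Mul(-1, Q)), -8), Pow(Add(0, -8), -1)) = Add(Mul(0, -8), Pow(-8, -1)) = Add(0, Rational(-1, 8)) = Rational(-1, 8))
Mul(25704, Pow(Function('h')(Function('Y')(27, Add(1, 9))), -1)) = Mul(25704, Pow(Rational(-1, 8), -1)) = Mul(25704, -8) = -205632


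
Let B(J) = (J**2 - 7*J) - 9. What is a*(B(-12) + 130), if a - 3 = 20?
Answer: 8027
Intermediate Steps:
a = 23 (a = 3 + 20 = 23)
B(J) = -9 + J**2 - 7*J
a*(B(-12) + 130) = 23*((-9 + (-12)**2 - 7*(-12)) + 130) = 23*((-9 + 144 + 84) + 130) = 23*(219 + 130) = 23*349 = 8027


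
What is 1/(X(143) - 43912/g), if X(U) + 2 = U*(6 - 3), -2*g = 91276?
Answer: 22819/9765669 ≈ 0.0023367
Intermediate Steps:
g = -45638 (g = -½*91276 = -45638)
X(U) = -2 + 3*U (X(U) = -2 + U*(6 - 3) = -2 + U*3 = -2 + 3*U)
1/(X(143) - 43912/g) = 1/((-2 + 3*143) - 43912/(-45638)) = 1/((-2 + 429) - 43912*(-1/45638)) = 1/(427 + 21956/22819) = 1/(9765669/22819) = 22819/9765669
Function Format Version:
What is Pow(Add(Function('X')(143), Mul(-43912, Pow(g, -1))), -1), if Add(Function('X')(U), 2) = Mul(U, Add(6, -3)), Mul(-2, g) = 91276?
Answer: Rational(22819, 9765669) ≈ 0.0023367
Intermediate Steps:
g = -45638 (g = Mul(Rational(-1, 2), 91276) = -45638)
Function('X')(U) = Add(-2, Mul(3, U)) (Function('X')(U) = Add(-2, Mul(U, Add(6, -3))) = Add(-2, Mul(U, 3)) = Add(-2, Mul(3, U)))
Pow(Add(Function('X')(143), Mul(-43912, Pow(g, -1))), -1) = Pow(Add(Add(-2, Mul(3, 143)), Mul(-43912, Pow(-45638, -1))), -1) = Pow(Add(Add(-2, 429), Mul(-43912, Rational(-1, 45638))), -1) = Pow(Add(427, Rational(21956, 22819)), -1) = Pow(Rational(9765669, 22819), -1) = Rational(22819, 9765669)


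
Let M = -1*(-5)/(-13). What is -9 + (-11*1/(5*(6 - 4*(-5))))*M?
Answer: -3031/338 ≈ -8.9675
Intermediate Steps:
M = -5/13 (M = 5*(-1/13) = -5/13 ≈ -0.38462)
-9 + (-11*1/(5*(6 - 4*(-5))))*M = -9 - 11*1/(5*(6 - 4*(-5)))*(-5/13) = -9 - 11*1/(5*(6 + 20))*(-5/13) = -9 - 11/(-1*26*(-5))*(-5/13) = -9 - 11/((-26*(-5)))*(-5/13) = -9 - 11/130*(-5/13) = -9 + 11/338 = -3031/338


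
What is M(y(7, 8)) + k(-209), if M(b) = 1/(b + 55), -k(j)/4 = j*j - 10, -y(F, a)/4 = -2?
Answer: -11005091/63 ≈ -1.7468e+5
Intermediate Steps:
y(F, a) = 8 (y(F, a) = -4*(-2) = 8)
k(j) = 40 - 4*j**2 (k(j) = -4*(j*j - 10) = -4*(j**2 - 10) = -4*(-10 + j**2) = 40 - 4*j**2)
M(b) = 1/(55 + b)
M(y(7, 8)) + k(-209) = 1/(55 + 8) + (40 - 4*(-209)**2) = 1/63 + (40 - 4*43681) = 1/63 + (40 - 174724) = 1/63 - 174684 = -11005091/63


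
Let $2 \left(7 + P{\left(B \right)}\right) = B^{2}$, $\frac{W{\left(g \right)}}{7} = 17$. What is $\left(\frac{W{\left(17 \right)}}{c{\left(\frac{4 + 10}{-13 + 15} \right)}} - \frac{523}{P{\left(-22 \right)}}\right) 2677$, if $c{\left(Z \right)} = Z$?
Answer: $\frac{9294544}{235} \approx 39551.0$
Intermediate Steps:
$W{\left(g \right)} = 119$ ($W{\left(g \right)} = 7 \cdot 17 = 119$)
$P{\left(B \right)} = -7 + \frac{B^{2}}{2}$
$\left(\frac{W{\left(17 \right)}}{c{\left(\frac{4 + 10}{-13 + 15} \right)}} - \frac{523}{P{\left(-22 \right)}}\right) 2677 = \left(\frac{119}{\left(4 + 10\right) \frac{1}{-13 + 15}} - \frac{523}{-7 + \frac{\left(-22\right)^{2}}{2}}\right) 2677 = \left(\frac{119}{14 \cdot \frac{1}{2}} - \frac{523}{-7 + \frac{1}{2} \cdot 484}\right) 2677 = \left(\frac{119}{14 \cdot \frac{1}{2}} - \frac{523}{-7 + 242}\right) 2677 = \left(\frac{119}{7} - \frac{523}{235}\right) 2677 = \left(119 \cdot \frac{1}{7} - \frac{523}{235}\right) 2677 = \left(17 - \frac{523}{235}\right) 2677 = \frac{3472}{235} \cdot 2677 = \frac{9294544}{235}$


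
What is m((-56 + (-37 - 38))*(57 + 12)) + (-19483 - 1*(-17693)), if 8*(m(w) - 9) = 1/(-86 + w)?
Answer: -130013001/73000 ≈ -1781.0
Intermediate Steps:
m(w) = 9 + 1/(8*(-86 + w))
m((-56 + (-37 - 38))*(57 + 12)) + (-19483 - 1*(-17693)) = (-6191 + 72*((-56 + (-37 - 38))*(57 + 12)))/(8*(-86 + (-56 + (-37 - 38))*(57 + 12))) + (-19483 - 1*(-17693)) = (-6191 + 72*((-56 - 75)*69))/(8*(-86 + (-56 - 75)*69)) + (-19483 + 17693) = (-6191 + 72*(-131*69))/(8*(-86 - 131*69)) - 1790 = (-6191 + 72*(-9039))/(8*(-86 - 9039)) - 1790 = (⅛)*(-6191 - 650808)/(-9125) - 1790 = (⅛)*(-1/9125)*(-656999) - 1790 = 656999/73000 - 1790 = -130013001/73000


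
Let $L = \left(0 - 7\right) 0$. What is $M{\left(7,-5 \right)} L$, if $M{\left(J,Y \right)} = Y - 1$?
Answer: $0$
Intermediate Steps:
$L = 0$ ($L = \left(-7\right) 0 = 0$)
$M{\left(J,Y \right)} = -1 + Y$
$M{\left(7,-5 \right)} L = \left(-1 - 5\right) 0 = \left(-6\right) 0 = 0$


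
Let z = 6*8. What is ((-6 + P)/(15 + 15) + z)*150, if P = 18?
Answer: 7260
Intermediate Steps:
z = 48
((-6 + P)/(15 + 15) + z)*150 = ((-6 + 18)/(15 + 15) + 48)*150 = (12/30 + 48)*150 = (12*(1/30) + 48)*150 = (⅖ + 48)*150 = (242/5)*150 = 7260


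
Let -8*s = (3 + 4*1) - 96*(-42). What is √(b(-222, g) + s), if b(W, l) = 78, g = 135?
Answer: I*√6830/4 ≈ 20.661*I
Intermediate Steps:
s = -4039/8 (s = -((3 + 4*1) - 96*(-42))/8 = -((3 + 4) + 4032)/8 = -(7 + 4032)/8 = -⅛*4039 = -4039/8 ≈ -504.88)
√(b(-222, g) + s) = √(78 - 4039/8) = √(-3415/8) = I*√6830/4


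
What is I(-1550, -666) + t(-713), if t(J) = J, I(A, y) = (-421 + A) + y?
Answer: -3350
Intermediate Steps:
I(A, y) = -421 + A + y
I(-1550, -666) + t(-713) = (-421 - 1550 - 666) - 713 = -2637 - 713 = -3350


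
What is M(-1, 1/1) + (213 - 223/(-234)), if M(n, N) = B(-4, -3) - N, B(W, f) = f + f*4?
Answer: 46321/234 ≈ 197.95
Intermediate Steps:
B(W, f) = 5*f (B(W, f) = f + 4*f = 5*f)
M(n, N) = -15 - N (M(n, N) = 5*(-3) - N = -15 - N)
M(-1, 1/1) + (213 - 223/(-234)) = (-15 - 1/1) + (213 - 223/(-234)) = (-15 - 1*1) + (213 - 223*(-1/234)) = (-15 - 1) + (213 + 223/234) = -16 + 50065/234 = 46321/234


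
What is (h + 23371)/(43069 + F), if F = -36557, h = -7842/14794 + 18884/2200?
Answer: 95114172537/26493095200 ≈ 3.5901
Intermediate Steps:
h = 32764687/4068350 (h = -7842*1/14794 + 18884*(1/2200) = -3921/7397 + 4721/550 = 32764687/4068350 ≈ 8.0536)
(h + 23371)/(43069 + F) = (32764687/4068350 + 23371)/(43069 - 36557) = (95114172537/4068350)/6512 = (95114172537/4068350)*(1/6512) = 95114172537/26493095200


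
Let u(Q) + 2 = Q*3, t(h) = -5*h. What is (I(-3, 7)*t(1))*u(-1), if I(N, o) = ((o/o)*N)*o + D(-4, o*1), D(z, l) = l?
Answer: -350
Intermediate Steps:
I(N, o) = o + N*o (I(N, o) = ((o/o)*N)*o + o*1 = (1*N)*o + o = N*o + o = o + N*o)
u(Q) = -2 + 3*Q (u(Q) = -2 + Q*3 = -2 + 3*Q)
(I(-3, 7)*t(1))*u(-1) = ((7*(1 - 3))*(-5*1))*(-2 + 3*(-1)) = ((7*(-2))*(-5))*(-2 - 3) = -14*(-5)*(-5) = 70*(-5) = -350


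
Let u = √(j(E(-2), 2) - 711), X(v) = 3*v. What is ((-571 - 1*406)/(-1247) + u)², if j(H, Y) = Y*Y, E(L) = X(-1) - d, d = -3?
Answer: -1098436834/1555009 + 1954*I*√707/1247 ≈ -706.39 + 41.665*I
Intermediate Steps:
E(L) = 0 (E(L) = 3*(-1) - 1*(-3) = -3 + 3 = 0)
j(H, Y) = Y²
u = I*√707 (u = √(2² - 711) = √(4 - 711) = √(-707) = I*√707 ≈ 26.589*I)
((-571 - 1*406)/(-1247) + u)² = ((-571 - 1*406)/(-1247) + I*√707)² = ((-571 - 406)*(-1/1247) + I*√707)² = (-977*(-1/1247) + I*√707)² = (977/1247 + I*√707)²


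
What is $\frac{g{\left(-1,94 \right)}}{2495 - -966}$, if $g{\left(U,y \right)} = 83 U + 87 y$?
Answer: $\frac{8095}{3461} \approx 2.3389$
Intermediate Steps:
$\frac{g{\left(-1,94 \right)}}{2495 - -966} = \frac{83 \left(-1\right) + 87 \cdot 94}{2495 - -966} = \frac{-83 + 8178}{2495 + 966} = \frac{8095}{3461}$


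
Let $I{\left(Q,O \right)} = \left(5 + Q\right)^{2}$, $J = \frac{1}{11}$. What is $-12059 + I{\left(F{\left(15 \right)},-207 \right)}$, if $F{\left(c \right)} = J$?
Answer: $- \frac{1456003}{121} \approx -12033.0$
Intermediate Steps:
$J = \frac{1}{11} \approx 0.090909$
$F{\left(c \right)} = \frac{1}{11}$
$-12059 + I{\left(F{\left(15 \right)},-207 \right)} = -12059 + \left(5 + \frac{1}{11}\right)^{2} = -12059 + \left(\frac{56}{11}\right)^{2} = -12059 + \frac{3136}{121} = - \frac{1456003}{121}$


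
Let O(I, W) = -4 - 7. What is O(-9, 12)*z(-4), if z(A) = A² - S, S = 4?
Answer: -132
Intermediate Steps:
O(I, W) = -11
z(A) = -4 + A² (z(A) = A² - 1*4 = A² - 4 = -4 + A²)
O(-9, 12)*z(-4) = -11*(-4 + (-4)²) = -11*(-4 + 16) = -11*12 = -132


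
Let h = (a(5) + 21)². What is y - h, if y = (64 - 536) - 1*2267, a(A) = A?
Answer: -3415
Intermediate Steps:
h = 676 (h = (5 + 21)² = 26² = 676)
y = -2739 (y = -472 - 2267 = -2739)
y - h = -2739 - 1*676 = -2739 - 676 = -3415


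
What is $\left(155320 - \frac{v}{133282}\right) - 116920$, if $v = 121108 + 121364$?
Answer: $\frac{2558893164}{66641} \approx 38398.0$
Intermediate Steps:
$v = 242472$
$\left(155320 - \frac{v}{133282}\right) - 116920 = \left(155320 - \frac{242472}{133282}\right) - 116920 = \left(155320 - 242472 \cdot \frac{1}{133282}\right) - 116920 = \left(155320 - \frac{121236}{66641}\right) - 116920 = \frac{10350558884}{66641} - 116920 = \frac{2558893164}{66641}$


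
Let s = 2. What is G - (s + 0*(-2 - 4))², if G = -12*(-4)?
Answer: 44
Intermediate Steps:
G = 48
G - (s + 0*(-2 - 4))² = 48 - (2 + 0*(-2 - 4))² = 48 - (2 + 0*(-6))² = 48 - (2 + 0)² = 48 - 1*2² = 48 - 1*4 = 48 - 4 = 44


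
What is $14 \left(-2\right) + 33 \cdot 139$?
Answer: $4559$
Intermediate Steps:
$14 \left(-2\right) + 33 \cdot 139 = -28 + 4587 = 4559$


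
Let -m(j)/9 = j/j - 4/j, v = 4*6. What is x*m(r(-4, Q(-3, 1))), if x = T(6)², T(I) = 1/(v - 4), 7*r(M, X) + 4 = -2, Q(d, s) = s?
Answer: -51/400 ≈ -0.12750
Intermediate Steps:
v = 24
r(M, X) = -6/7 (r(M, X) = -4/7 + (⅐)*(-2) = -4/7 - 2/7 = -6/7)
T(I) = 1/20 (T(I) = 1/(24 - 4) = 1/20)
m(j) = -9 + 36/j (m(j) = -9*(j/j - 4/j) = -9*(1 - 4/j) = -9 + 36/j)
x = 1/400 (x = (1/20)² = 1/400 ≈ 0.0025000)
x*m(r(-4, Q(-3, 1))) = (-9 + 36/(-6/7))/400 = (-9 + 36*(-7/6))/400 = (-9 - 42)/400 = (1/400)*(-51) = -51/400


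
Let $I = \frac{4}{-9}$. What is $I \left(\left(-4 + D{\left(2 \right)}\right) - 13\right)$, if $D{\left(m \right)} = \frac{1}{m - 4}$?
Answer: $\frac{70}{9} \approx 7.7778$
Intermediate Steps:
$D{\left(m \right)} = \frac{1}{-4 + m}$
$I = - \frac{4}{9}$ ($I = 4 \left(- \frac{1}{9}\right) = - \frac{4}{9} \approx -0.44444$)
$I \left(\left(-4 + D{\left(2 \right)}\right) - 13\right) = - \frac{4 \left(\left(-4 + \frac{1}{-4 + 2}\right) - 13\right)}{9} = - \frac{4 \left(\left(-4 + \frac{1}{-2}\right) - 13\right)}{9} = - \frac{4 \left(\left(-4 - \frac{1}{2}\right) - 13\right)}{9} = - \frac{4 \left(- \frac{9}{2} - 13\right)}{9} = \left(- \frac{4}{9}\right) \left(- \frac{35}{2}\right) = \frac{70}{9}$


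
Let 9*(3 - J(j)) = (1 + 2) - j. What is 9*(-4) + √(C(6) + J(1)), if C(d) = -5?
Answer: -36 + 2*I*√5/3 ≈ -36.0 + 1.4907*I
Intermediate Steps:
J(j) = 8/3 + j/9 (J(j) = 3 - ((1 + 2) - j)/9 = 3 - (3 - j)/9 = 3 + (-⅓ + j/9) = 8/3 + j/9)
9*(-4) + √(C(6) + J(1)) = 9*(-4) + √(-5 + (8/3 + (⅑)*1)) = -36 + √(-5 + (8/3 + ⅑)) = -36 + √(-5 + 25/9) = -36 + √(-20/9) = -36 + 2*I*√5/3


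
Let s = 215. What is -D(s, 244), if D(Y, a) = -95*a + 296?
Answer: 22884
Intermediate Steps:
D(Y, a) = 296 - 95*a
-D(s, 244) = -(296 - 95*244) = -(296 - 23180) = -1*(-22884) = 22884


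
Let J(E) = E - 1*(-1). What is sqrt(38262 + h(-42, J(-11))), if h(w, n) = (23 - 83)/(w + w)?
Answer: sqrt(1874873)/7 ≈ 195.61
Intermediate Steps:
J(E) = 1 + E (J(E) = E + 1 = 1 + E)
h(w, n) = -30/w (h(w, n) = -60*1/(2*w) = -30/w)
sqrt(38262 + h(-42, J(-11))) = sqrt(38262 - 30/(-42)) = sqrt(38262 - 30*(-1/42)) = sqrt(38262 + 5/7) = sqrt(267839/7) = sqrt(1874873)/7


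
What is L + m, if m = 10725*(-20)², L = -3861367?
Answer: 428633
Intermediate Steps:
m = 4290000 (m = 10725*400 = 4290000)
L + m = -3861367 + 4290000 = 428633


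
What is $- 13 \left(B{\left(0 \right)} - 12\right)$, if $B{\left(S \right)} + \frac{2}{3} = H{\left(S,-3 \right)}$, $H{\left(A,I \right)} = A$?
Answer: $\frac{494}{3} \approx 164.67$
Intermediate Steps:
$B{\left(S \right)} = - \frac{2}{3} + S$
$- 13 \left(B{\left(0 \right)} - 12\right) = - 13 \left(\left(- \frac{2}{3} + 0\right) - 12\right) = - 13 \left(- \frac{2}{3} - 12\right) = \left(-13\right) \left(- \frac{38}{3}\right) = \frac{494}{3}$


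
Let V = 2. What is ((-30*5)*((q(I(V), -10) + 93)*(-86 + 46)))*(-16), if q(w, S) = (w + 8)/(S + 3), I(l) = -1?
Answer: -8832000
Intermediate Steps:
q(w, S) = (8 + w)/(3 + S)
((-30*5)*((q(I(V), -10) + 93)*(-86 + 46)))*(-16) = ((-30*5)*(((8 - 1)/(3 - 10) + 93)*(-86 + 46)))*(-16) = -150*(7/(-7) + 93)*(-40)*(-16) = -150*(-⅐*7 + 93)*(-40)*(-16) = -150*(-1 + 93)*(-40)*(-16) = -13800*(-40)*(-16) = -150*(-3680)*(-16) = 552000*(-16) = -8832000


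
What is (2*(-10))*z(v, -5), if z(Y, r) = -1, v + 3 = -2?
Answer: 20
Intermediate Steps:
v = -5 (v = -3 - 2 = -5)
(2*(-10))*z(v, -5) = (2*(-10))*(-1) = -20*(-1) = 20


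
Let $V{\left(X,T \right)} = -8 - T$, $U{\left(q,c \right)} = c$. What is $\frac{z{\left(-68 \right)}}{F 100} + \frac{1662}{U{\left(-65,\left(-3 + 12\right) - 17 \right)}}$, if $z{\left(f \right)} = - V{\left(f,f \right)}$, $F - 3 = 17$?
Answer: $- \frac{10389}{50} \approx -207.78$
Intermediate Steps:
$F = 20$ ($F = 3 + 17 = 20$)
$z{\left(f \right)} = 8 + f$ ($z{\left(f \right)} = - (-8 - f) = 8 + f$)
$\frac{z{\left(-68 \right)}}{F 100} + \frac{1662}{U{\left(-65,\left(-3 + 12\right) - 17 \right)}} = \frac{8 - 68}{20 \cdot 100} + \frac{1662}{\left(-3 + 12\right) - 17} = - \frac{60}{2000} + \frac{1662}{9 - 17} = \left(-60\right) \frac{1}{2000} + \frac{1662}{-8} = - \frac{3}{100} + 1662 \left(- \frac{1}{8}\right) = - \frac{3}{100} - \frac{831}{4} = - \frac{10389}{50}$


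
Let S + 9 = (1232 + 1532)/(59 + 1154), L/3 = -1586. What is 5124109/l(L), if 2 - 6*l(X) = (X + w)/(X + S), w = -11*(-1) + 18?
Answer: 59230672490326/1940979 ≈ 3.0516e+7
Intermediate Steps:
L = -4758 (L = 3*(-1586) = -4758)
w = 29 (w = 11 + 18 = 29)
S = -8153/1213 (S = -9 + (1232 + 1532)/(59 + 1154) = -9 + 2764/1213 = -8153/1213 ≈ -6.7214)
l(X) = ⅓ - (29 + X)/(6*(-8153/1213 + X)) (l(X) = ⅓ - (X + 29)/(6*(X - 8153/1213)) = ⅓ - (29 + X)/(6*(-8153/1213 + X)))
5124109/l(L) = 5124109/(((-51483 + 1213*(-4758))/(6*(-8153 + 1213*(-4758))))) = 5124109/(((-51483 - 5771454)/(6*(-8153 - 5771454)))) = 5124109/(((⅙)*(-5822937)/(-5779607))) = 5124109/(((⅙)*(-1/5779607)*(-5822937))) = 5124109/(1940979/11559214) = 5124109*(11559214/1940979) = 59230672490326/1940979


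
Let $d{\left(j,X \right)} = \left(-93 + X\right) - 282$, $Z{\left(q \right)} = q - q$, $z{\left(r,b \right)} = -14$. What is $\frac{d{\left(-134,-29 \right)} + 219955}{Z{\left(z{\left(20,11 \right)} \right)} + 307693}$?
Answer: $\frac{219551}{307693} \approx 0.71354$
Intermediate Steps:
$Z{\left(q \right)} = 0$
$d{\left(j,X \right)} = -375 + X$ ($d{\left(j,X \right)} = \left(-93 + X\right) - 282 = -375 + X$)
$\frac{d{\left(-134,-29 \right)} + 219955}{Z{\left(z{\left(20,11 \right)} \right)} + 307693} = \frac{\left(-375 - 29\right) + 219955}{0 + 307693} = \frac{-404 + 219955}{307693} = 219551 \cdot \frac{1}{307693} = \frac{219551}{307693}$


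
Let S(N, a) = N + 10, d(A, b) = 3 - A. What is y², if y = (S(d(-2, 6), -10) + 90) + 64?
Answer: 28561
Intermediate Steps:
S(N, a) = 10 + N
y = 169 (y = ((10 + (3 - 1*(-2))) + 90) + 64 = ((10 + (3 + 2)) + 90) + 64 = ((10 + 5) + 90) + 64 = (15 + 90) + 64 = 105 + 64 = 169)
y² = 169² = 28561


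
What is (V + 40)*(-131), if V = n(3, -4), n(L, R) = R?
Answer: -4716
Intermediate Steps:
V = -4
(V + 40)*(-131) = (-4 + 40)*(-131) = 36*(-131) = -4716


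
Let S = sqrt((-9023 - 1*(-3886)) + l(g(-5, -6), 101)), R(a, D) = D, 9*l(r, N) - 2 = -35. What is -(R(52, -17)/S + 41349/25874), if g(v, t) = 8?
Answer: -41349/25874 - 17*I*sqrt(46266)/15422 ≈ -1.5981 - 0.2371*I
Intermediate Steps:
l(r, N) = -11/3 (l(r, N) = 2/9 + (1/9)*(-35) = 2/9 - 35/9 = -11/3)
S = I*sqrt(46266)/3 (S = sqrt((-9023 - 1*(-3886)) - 11/3) = sqrt((-9023 + 3886) - 11/3) = sqrt(-5137 - 11/3) = sqrt(-15422/3) = I*sqrt(46266)/3 ≈ 71.698*I)
-(R(52, -17)/S + 41349/25874) = -(-17*(-I*sqrt(46266)/15422) + 41349/25874) = -(-(-17)*I*sqrt(46266)/15422 + 41349*(1/25874)) = -(17*I*sqrt(46266)/15422 + 41349/25874) = -(41349/25874 + 17*I*sqrt(46266)/15422) = -41349/25874 - 17*I*sqrt(46266)/15422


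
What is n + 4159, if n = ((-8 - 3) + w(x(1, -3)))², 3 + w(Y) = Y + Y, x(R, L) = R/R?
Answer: 4303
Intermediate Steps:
x(R, L) = 1
w(Y) = -3 + 2*Y (w(Y) = -3 + (Y + Y) = -3 + 2*Y)
n = 144 (n = ((-8 - 3) + (-3 + 2*1))² = (-11 + (-3 + 2))² = (-11 - 1)² = (-12)² = 144)
n + 4159 = 144 + 4159 = 4303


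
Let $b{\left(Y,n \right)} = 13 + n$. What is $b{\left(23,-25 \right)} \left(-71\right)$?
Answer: $852$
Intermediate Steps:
$b{\left(23,-25 \right)} \left(-71\right) = \left(13 - 25\right) \left(-71\right) = \left(-12\right) \left(-71\right) = 852$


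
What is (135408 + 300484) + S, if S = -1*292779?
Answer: 143113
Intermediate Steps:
S = -292779
(135408 + 300484) + S = (135408 + 300484) - 292779 = 435892 - 292779 = 143113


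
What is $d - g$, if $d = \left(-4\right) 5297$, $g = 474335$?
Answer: $-495523$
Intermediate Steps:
$d = -21188$
$d - g = -21188 - 474335 = -495523$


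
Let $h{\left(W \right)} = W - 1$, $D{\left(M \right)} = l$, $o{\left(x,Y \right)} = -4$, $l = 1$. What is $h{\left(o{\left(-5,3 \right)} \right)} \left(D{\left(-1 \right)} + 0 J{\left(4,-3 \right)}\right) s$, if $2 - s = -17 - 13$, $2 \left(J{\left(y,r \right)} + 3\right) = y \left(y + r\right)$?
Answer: $-160$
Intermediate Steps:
$J{\left(y,r \right)} = -3 + \frac{y \left(r + y\right)}{2}$ ($J{\left(y,r \right)} = -3 + \frac{y \left(y + r\right)}{2} = -3 + \frac{y \left(r + y\right)}{2}$)
$D{\left(M \right)} = 1$
$s = 32$ ($s = 2 - \left(-17 - 13\right) = 2 - -30 = 2 + 30 = 32$)
$h{\left(W \right)} = -1 + W$ ($h{\left(W \right)} = W - 1 = -1 + W$)
$h{\left(o{\left(-5,3 \right)} \right)} \left(D{\left(-1 \right)} + 0 J{\left(4,-3 \right)}\right) s = \left(-1 - 4\right) \left(1 + 0 \left(-3 + \frac{4^{2}}{2} + \frac{1}{2} \left(-3\right) 4\right)\right) 32 = - 5 \left(1 + 0 \left(-3 + \frac{1}{2} \cdot 16 - 6\right)\right) 32 = - 5 \left(1 + 0 \left(-3 + 8 - 6\right)\right) 32 = - 5 \left(1 + 0 \left(-1\right)\right) 32 = - 5 \left(1 + 0\right) 32 = \left(-5\right) 1 \cdot 32 = \left(-5\right) 32 = -160$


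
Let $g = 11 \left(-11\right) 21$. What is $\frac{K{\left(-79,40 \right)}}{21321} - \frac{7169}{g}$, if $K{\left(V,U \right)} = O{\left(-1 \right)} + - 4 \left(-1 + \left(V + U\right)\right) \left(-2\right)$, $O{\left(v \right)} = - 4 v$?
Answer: $\frac{50682431}{18058887} \approx 2.8065$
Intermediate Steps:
$g = -2541$ ($g = \left(-121\right) 21 = -2541$)
$K{\left(V,U \right)} = -4 + 8 U + 8 V$ ($K{\left(V,U \right)} = \left(-4\right) \left(-1\right) + - 4 \left(-1 + \left(V + U\right)\right) \left(-2\right) = 4 + - 4 \left(-1 + \left(U + V\right)\right) \left(-2\right) = 4 + - 4 \left(-1 + U + V\right) \left(-2\right) = 4 + \left(4 - 4 U - 4 V\right) \left(-2\right) = 4 + \left(-8 + 8 U + 8 V\right) = -4 + 8 U + 8 V$)
$\frac{K{\left(-79,40 \right)}}{21321} - \frac{7169}{g} = \frac{-4 + 8 \cdot 40 + 8 \left(-79\right)}{21321} - \frac{7169}{-2541} = \left(-4 + 320 - 632\right) \frac{1}{21321} - - \frac{7169}{2541} = \left(-316\right) \frac{1}{21321} + \frac{7169}{2541} = - \frac{316}{21321} + \frac{7169}{2541} = \frac{50682431}{18058887}$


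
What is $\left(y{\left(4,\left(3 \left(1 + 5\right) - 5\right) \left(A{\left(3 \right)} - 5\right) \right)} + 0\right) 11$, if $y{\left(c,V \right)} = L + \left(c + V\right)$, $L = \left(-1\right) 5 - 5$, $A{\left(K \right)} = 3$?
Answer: $-352$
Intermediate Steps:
$L = -10$ ($L = -5 - 5 = -10$)
$y{\left(c,V \right)} = -10 + V + c$ ($y{\left(c,V \right)} = -10 + \left(c + V\right) = -10 + \left(V + c\right) = -10 + V + c$)
$\left(y{\left(4,\left(3 \left(1 + 5\right) - 5\right) \left(A{\left(3 \right)} - 5\right) \right)} + 0\right) 11 = \left(\left(-10 + \left(3 \left(1 + 5\right) - 5\right) \left(3 - 5\right) + 4\right) + 0\right) 11 = \left(\left(-10 + \left(3 \cdot 6 - 5\right) \left(-2\right) + 4\right) + 0\right) 11 = \left(\left(-10 + \left(18 - 5\right) \left(-2\right) + 4\right) + 0\right) 11 = \left(\left(-10 + 13 \left(-2\right) + 4\right) + 0\right) 11 = \left(\left(-10 - 26 + 4\right) + 0\right) 11 = \left(-32 + 0\right) 11 = \left(-32\right) 11 = -352$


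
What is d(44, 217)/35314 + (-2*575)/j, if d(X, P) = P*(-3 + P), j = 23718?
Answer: 265201346/209394363 ≈ 1.2665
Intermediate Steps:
d(44, 217)/35314 + (-2*575)/j = (217*(-3 + 217))/35314 - 2*575/23718 = (217*214)*(1/35314) - 1150*1/23718 = 46438*(1/35314) - 575/11859 = 23219/17657 - 575/11859 = 265201346/209394363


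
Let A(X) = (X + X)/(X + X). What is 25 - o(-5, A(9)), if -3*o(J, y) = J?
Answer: 70/3 ≈ 23.333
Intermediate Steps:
A(X) = 1 (A(X) = (2*X)/((2*X)) = (2*X)*(1/(2*X)) = 1)
o(J, y) = -J/3
25 - o(-5, A(9)) = 25 - (-1)*(-5)/3 = 25 - 1*5/3 = 25 - 5/3 = 70/3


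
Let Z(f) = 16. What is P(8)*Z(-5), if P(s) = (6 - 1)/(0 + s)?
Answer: 10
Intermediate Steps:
P(s) = 5/s
P(8)*Z(-5) = (5/8)*16 = 10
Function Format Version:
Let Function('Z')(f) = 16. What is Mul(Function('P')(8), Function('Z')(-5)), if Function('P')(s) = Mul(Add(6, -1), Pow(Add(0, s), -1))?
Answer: 10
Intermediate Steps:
Function('P')(s) = Mul(5, Pow(s, -1))
Mul(Function('P')(8), Function('Z')(-5)) = Mul(Mul(5, Pow(8, -1)), 16) = Mul(Mul(5, Rational(1, 8)), 16) = Mul(Rational(5, 8), 16) = 10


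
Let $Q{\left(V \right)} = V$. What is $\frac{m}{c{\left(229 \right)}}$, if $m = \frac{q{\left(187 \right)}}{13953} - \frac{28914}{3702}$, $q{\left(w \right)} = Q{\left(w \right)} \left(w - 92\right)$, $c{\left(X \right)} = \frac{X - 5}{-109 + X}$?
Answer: $- \frac{20099465}{5739334} \approx -3.5021$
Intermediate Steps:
$c{\left(X \right)} = \frac{-5 + X}{-109 + X}$
$q{\left(w \right)} = w \left(-92 + w\right)$ ($q{\left(w \right)} = w \left(w - 92\right) = w \left(-92 + w\right)$)
$m = - \frac{56278502}{8609001}$ ($m = \frac{187 \left(-92 + 187\right)}{13953} - \frac{28914}{3702} = 187 \cdot 95 \cdot \frac{1}{13953} - \frac{4819}{617} = 17765 \cdot \frac{1}{13953} - \frac{4819}{617} = \frac{17765}{13953} - \frac{4819}{617} = - \frac{56278502}{8609001} \approx -6.5372$)
$\frac{m}{c{\left(229 \right)}} = - \frac{56278502}{8609001 \frac{-5 + 229}{-109 + 229}} = - \frac{56278502}{8609001 \cdot \frac{1}{120} \cdot 224} = - \frac{56278502}{8609001 \cdot \frac{28}{15}} = \left(- \frac{56278502}{8609001}\right) \frac{15}{28} = - \frac{20099465}{5739334}$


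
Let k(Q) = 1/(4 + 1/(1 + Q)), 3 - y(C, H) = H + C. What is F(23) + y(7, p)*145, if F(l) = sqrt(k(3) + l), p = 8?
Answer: -1740 + sqrt(6715)/17 ≈ -1735.2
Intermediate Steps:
y(C, H) = 3 - C - H (y(C, H) = 3 - (H + C) = 3 - (C + H) = 3 + (-C - H) = 3 - C - H)
F(l) = sqrt(4/17 + l) (F(l) = sqrt((1 + 3)/(5 + 4*3) + l) = sqrt(4/(5 + 12) + l) = sqrt(4/17 + l))
F(23) + y(7, p)*145 = sqrt(68 + 289*23)/17 + (3 - 1*7 - 1*8)*145 = sqrt(68 + 6647)/17 + (3 - 7 - 8)*145 = sqrt(6715)/17 - 12*145 = sqrt(6715)/17 - 1740 = -1740 + sqrt(6715)/17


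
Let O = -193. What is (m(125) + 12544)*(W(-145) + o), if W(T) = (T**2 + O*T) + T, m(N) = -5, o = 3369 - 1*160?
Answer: 652955886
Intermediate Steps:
o = 3209 (o = 3369 - 160 = 3209)
W(T) = T**2 - 192*T (W(T) = (T**2 - 193*T) + T = T**2 - 192*T)
(m(125) + 12544)*(W(-145) + o) = (-5 + 12544)*(-145*(-192 - 145) + 3209) = 12539*(-145*(-337) + 3209) = 12539*(48865 + 3209) = 12539*52074 = 652955886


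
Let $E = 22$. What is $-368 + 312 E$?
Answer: $6496$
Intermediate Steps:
$-368 + 312 E = -368 + 312 \cdot 22 = -368 + 6864 = 6496$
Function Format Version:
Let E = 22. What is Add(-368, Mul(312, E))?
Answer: 6496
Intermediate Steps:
Add(-368, Mul(312, E)) = Add(-368, Mul(312, 22)) = Add(-368, 6864) = 6496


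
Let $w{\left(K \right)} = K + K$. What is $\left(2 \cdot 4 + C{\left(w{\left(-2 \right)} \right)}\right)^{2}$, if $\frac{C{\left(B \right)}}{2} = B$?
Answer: $0$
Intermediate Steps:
$w{\left(K \right)} = 2 K$
$C{\left(B \right)} = 2 B$
$\left(2 \cdot 4 + C{\left(w{\left(-2 \right)} \right)}\right)^{2} = \left(2 \cdot 4 + 2 \cdot 2 \left(-2\right)\right)^{2} = \left(8 + 2 \left(-4\right)\right)^{2} = \left(8 - 8\right)^{2} = 0^{2} = 0$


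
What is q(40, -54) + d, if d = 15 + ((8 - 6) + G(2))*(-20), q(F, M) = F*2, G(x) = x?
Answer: 15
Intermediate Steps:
q(F, M) = 2*F
d = -65 (d = 15 + ((8 - 6) + 2)*(-20) = 15 + (2 + 2)*(-20) = 15 + 4*(-20) = 15 - 80 = -65)
q(40, -54) + d = 2*40 - 65 = 80 - 65 = 15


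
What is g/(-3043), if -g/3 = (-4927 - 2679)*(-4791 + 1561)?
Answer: 4335420/179 ≈ 24220.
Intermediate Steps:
g = -73702140 (g = -3*(-4927 - 2679)*(-4791 + 1561) = -(-22818)*(-3230) = -3*24567380 = -73702140)
g/(-3043) = -73702140/(-3043) = -73702140*(-1/3043) = 4335420/179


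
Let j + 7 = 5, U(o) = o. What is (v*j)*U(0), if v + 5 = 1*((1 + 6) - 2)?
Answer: 0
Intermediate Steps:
v = 0 (v = -5 + 1*((1 + 6) - 2) = -5 + 1*(7 - 2) = -5 + 1*5 = -5 + 5 = 0)
j = -2 (j = -7 + 5 = -2)
(v*j)*U(0) = (0*(-2))*0 = 0*0 = 0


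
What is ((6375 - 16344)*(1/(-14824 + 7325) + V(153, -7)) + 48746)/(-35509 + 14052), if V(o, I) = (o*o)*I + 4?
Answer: -12250059828352/160906043 ≈ -76132.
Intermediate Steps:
V(o, I) = 4 + I*o² (V(o, I) = o²*I + 4 = I*o² + 4 = 4 + I*o²)
((6375 - 16344)*(1/(-14824 + 7325) + V(153, -7)) + 48746)/(-35509 + 14052) = ((6375 - 16344)*(1/(-14824 + 7325) + (4 - 7*153²)) + 48746)/(-35509 + 14052) = (-9969*(1/(-7499) + (4 - 7*23409)) + 48746)/(-21457) = (-9969*(-1/7499 + (4 - 163863)) + 48746)*(-1/21457) = (-9969*(-1/7499 - 163859) + 48746)*(-1/21457) = (-9969*(-1228778642/7499) + 48746)*(-1/21457) = (12249694282098/7499 + 48746)*(-1/21457) = (12250059828352/7499)*(-1/21457) = -12250059828352/160906043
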